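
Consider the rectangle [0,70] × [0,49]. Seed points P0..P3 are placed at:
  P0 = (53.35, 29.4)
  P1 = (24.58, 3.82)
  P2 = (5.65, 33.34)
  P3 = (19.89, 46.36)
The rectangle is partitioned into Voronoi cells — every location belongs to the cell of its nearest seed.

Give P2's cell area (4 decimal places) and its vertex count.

Area of P2's cell: 571.1460 (4 vertices)

1. box [0,70]×[0,49]: [(0, 0) (70, 0) (70, 49) (0, 49)]
2. ⊥bis P2·P0 via (29.5,31.37): [(0, 0) (26.9089, 0) (30.9562, 49) (0, 49)]  |A|=1417.6945
3. ⊥bis P2·P1 via (15.115,18.58): [(0, 8.8874) (29.189, 27.6051) (30.9562, 49) (0, 49)]  |A|=916.577
4. ⊥bis P2·P3 via (12.77,39.85): [(0, 8.8874) (25.8964, 25.4937) (4.4039, 49) (0, 49)]  |A|=571.146
5. canonical 4-gon: [(0, 8.8874) (25.8964, 25.4937) (4.4039, 49) (0, 49)]
6. shoelace: 571.146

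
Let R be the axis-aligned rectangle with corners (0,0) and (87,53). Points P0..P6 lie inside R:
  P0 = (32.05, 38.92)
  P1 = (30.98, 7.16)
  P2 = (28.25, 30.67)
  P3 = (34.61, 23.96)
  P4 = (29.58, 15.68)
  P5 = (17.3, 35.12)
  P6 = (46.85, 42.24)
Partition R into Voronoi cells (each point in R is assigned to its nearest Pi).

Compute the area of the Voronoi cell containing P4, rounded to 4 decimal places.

Area of P4's cell: 356.3294

1. box [0,87]×[0,53]: [(0, 0) (87, 0) (87, 53) (0, 53)]
2. ⊥bis P4·P0 via (30.815,27.3): [(0, 30.5751) (0, 0) (87, 0) (87, 21.3285)]  |A|=2257.8074
3. ⊥bis P4·P1 via (30.28,11.42): [(0, 30.5751) (0, 6.4444) (87, 20.7402) (87, 21.3285)]  |A|=1075.2773
4. ⊥bis P4·P2 via (28.915,23.175): [(51.1035, 25.1437) (0, 20.6095) (0, 6.4444) (87, 20.7402) (87, 21.3285)]  |A|=820.6389
5. ⊥bis P4·P3 via (32.095,19.82): [(26.8708, 22.9936) (0, 20.6095) (0, 6.4444) (42.5921, 13.4431)]  |A|=448.7163
6. ⊥bis P4·P5 via (23.44,25.4): [(26.8708, 22.9936) (18.4474, 22.2463) (0, 10.5933) (0, 6.4444) (42.5921, 13.4431)]  |A|=356.3294
7. ⊥bis P4·P6 via (38.215,28.96): [(26.8708, 22.9936) (18.4474, 22.2463) (0, 10.5933) (0, 6.4444) (42.5921, 13.4431)]  |A|=356.3294
8. canonical 5-gon: [(26.8708, 22.9936) (18.4474, 22.2463) (0, 10.5933) (0, 6.4444) (42.5921, 13.4431)]
9. shoelace: 356.3294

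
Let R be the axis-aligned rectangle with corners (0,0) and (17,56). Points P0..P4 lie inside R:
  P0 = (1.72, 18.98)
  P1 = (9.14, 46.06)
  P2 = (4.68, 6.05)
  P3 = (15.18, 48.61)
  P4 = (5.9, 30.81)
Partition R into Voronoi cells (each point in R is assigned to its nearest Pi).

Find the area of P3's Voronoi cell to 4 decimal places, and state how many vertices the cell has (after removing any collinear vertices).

1. box [0,17]×[0,56]: [(0, 0) (17, 0) (17, 56) (0, 56)]
2. ⊥bis P3·P0 via (8.45,33.795): [(0, 37.6336) (17, 29.911) (17, 56) (0, 56)]  |A|=377.8711
3. ⊥bis P3·P1 via (12.16,47.335): [(17, 35.8708) (17, 56) (8.5018, 56)]  |A|=85.5312
4. ⊥bis P3·P2 via (9.93,27.33): [(17, 35.8708) (17, 56) (8.5018, 56)]  |A|=85.5312
5. ⊥bis P3·P4 via (10.54,39.71): [(16.7449, 36.4751) (17, 36.3421) (17, 56) (8.5018, 56)]  |A|=85.4711
6. canonical 4-gon: [(16.7449, 36.4751) (17, 36.3421) (17, 56) (8.5018, 56)]
7. shoelace: 85.4711

Area of P3's cell: 85.4711 (4 vertices)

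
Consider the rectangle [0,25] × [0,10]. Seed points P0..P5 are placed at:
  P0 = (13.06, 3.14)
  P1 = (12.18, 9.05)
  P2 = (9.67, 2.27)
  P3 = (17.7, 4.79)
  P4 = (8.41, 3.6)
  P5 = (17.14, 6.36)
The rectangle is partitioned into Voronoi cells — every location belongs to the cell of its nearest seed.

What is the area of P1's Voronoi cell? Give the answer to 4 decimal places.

1. box [0,25]×[0,10]: [(0, 0) (25, 0) (25, 10) (0, 10)]
2. ⊥bis P1·P0 via (12.62,6.095): [(0, 4.2159) (25, 7.9384) (25, 10) (0, 10)]  |A|=98.0717
3. ⊥bis P1·P2 via (10.925,5.66): [(0, 9.7045) (10.5732, 5.7902) (25, 7.9384) (25, 10) (0, 10)]  |A|=69.0555
4. ⊥bis P1·P3 via (14.94,6.92): [(0, 9.7045) (10.5732, 5.7902) (14.5219, 6.3782) (17.317, 10) (0, 10)]  |A|=44.3413
5. ⊥bis P1·P4 via (10.295,6.325): [(10.9804, 5.8509) (14.5219, 6.3782) (17.317, 10) (4.9823, 10)]  |A|=31.2653
6. ⊥bis P1·P5 via (14.66,7.705): [(10.9804, 5.8509) (13.8893, 6.284) (15.9047, 10) (4.9823, 10)]  |A|=27.6274
7. canonical 4-gon: [(10.9804, 5.8509) (13.8893, 6.284) (15.9047, 10) (4.9823, 10)]
8. shoelace: 27.6274

Area of P1's cell: 27.6274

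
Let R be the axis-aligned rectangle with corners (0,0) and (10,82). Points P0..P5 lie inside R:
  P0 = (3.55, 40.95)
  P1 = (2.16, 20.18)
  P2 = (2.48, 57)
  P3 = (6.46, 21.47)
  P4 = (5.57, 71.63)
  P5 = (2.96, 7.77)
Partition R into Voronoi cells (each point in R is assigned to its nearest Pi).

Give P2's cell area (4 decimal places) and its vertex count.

1. box [0,10]×[0,82]: [(0, 0) (10, 0) (10, 82) (0, 82)]
2. ⊥bis P2·P0 via (3.015,48.975): [(0, 48.774) (10, 49.4407) (10, 82) (0, 82)]  |A|=328.9267
3. ⊥bis P2·P1 via (2.32,38.59): [(0, 48.774) (10, 49.4407) (10, 82) (0, 82)]  |A|=328.9267
4. ⊥bis P2·P3 via (4.47,39.235): [(0, 48.774) (10, 49.4407) (10, 82) (0, 82)]  |A|=328.9267
5. ⊥bis P2·P4 via (4.025,64.315): [(0, 65.1651) (0, 48.774) (10, 49.4407) (10, 63.053)]  |A|=150.0174
6. ⊥bis P2·P5 via (2.72,32.385): [(0, 65.1651) (0, 48.774) (10, 49.4407) (10, 63.053)]  |A|=150.0174
7. canonical 4-gon: [(0, 65.1651) (0, 48.774) (10, 49.4407) (10, 63.053)]
8. shoelace: 150.0174

Area of P2's cell: 150.0174 (4 vertices)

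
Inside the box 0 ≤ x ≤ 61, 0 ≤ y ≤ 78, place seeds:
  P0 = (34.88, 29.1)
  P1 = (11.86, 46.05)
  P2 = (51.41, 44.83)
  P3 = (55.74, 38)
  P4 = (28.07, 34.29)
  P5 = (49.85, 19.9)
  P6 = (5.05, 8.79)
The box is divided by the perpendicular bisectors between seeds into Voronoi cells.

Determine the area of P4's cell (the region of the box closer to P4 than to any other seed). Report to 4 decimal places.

Area of P4's cell: 474.8424

1. box [0,61]×[0,78]: [(0, 0) (61, 0) (61, 78) (0, 78)]
2. ⊥bis P4·P0 via (31.475,31.695): [(0, 0) (7.3198, 0) (61, 70.4359) (61, 78) (0, 78)]  |A|=2867.4928
3. ⊥bis P4·P1 via (19.965,40.17): [(0, 12.6502) (0, 0) (7.3198, 0) (61, 70.4359) (61, 78) (47.4098, 78)]  |A|=1318.3815
4. ⊥bis P4·P2 via (39.74,39.56): [(31.9835, 56.7363) (0, 12.6502) (0, 0) (7.3198, 0) (38.895, 41.4311)]  |A|=794.7563
5. ⊥bis P4·P3 via (41.905,36.145): [(31.9835, 56.7363) (0, 12.6502) (0, 0) (7.3198, 0) (38.895, 41.4311)]  |A|=794.7563
6. ⊥bis P4·P5 via (38.96,27.095): [(31.9835, 56.7363) (0, 12.6502) (0, 0) (7.3198, 0) (38.895, 41.4311)]  |A|=794.7563
7. ⊥bis P4·P6 via (16.56,21.54): [(31.9835, 56.7363) (10.4506, 27.0553) (20.811, 17.7024) (38.895, 41.4311)]  |A|=474.8424
8. canonical 4-gon: [(31.9835, 56.7363) (10.4506, 27.0553) (20.811, 17.7024) (38.895, 41.4311)]
9. shoelace: 474.8424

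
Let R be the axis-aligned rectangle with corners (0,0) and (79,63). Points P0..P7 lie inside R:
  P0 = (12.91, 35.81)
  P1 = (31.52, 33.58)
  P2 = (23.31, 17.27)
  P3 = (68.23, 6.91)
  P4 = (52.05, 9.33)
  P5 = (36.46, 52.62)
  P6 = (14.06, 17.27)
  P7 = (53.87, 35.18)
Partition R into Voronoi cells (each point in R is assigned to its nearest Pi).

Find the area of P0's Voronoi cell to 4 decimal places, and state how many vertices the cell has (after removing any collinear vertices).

1. box [0,79]×[0,63]: [(0, 0) (79, 0) (79, 63) (0, 63)]
2. ⊥bis P0·P1 via (22.215,34.695): [(0, 0) (18.0576, 0) (25.6067, 63) (0, 63)]  |A|=1375.4254
3. ⊥bis P0·P2 via (18.11,26.54): [(0, 16.3812) (21.4632, 28.421) (25.6067, 63) (0, 63)]  |A|=943.0221
4. ⊥bis P0·P3 via (40.57,21.36): [(0, 16.3812) (21.4632, 28.421) (25.6067, 63) (0, 63)]  |A|=943.0221
5. ⊥bis P0·P4 via (32.48,22.57): [(0, 16.3812) (21.4632, 28.421) (25.6067, 63) (0, 63)]  |A|=943.0221
6. ⊥bis P0·P5 via (24.685,44.215): [(0, 16.3812) (21.4632, 28.421) (23.5468, 45.8095) (11.2763, 63) (0, 63)]  |A|=819.8482
7. ⊥bis P0·P6 via (13.485,26.54): [(0, 25.7036) (18.685, 26.8625) (21.4632, 28.421) (23.5468, 45.8095) (11.2763, 63) (0, 63)]  |A|=732.7542
8. ⊥bis P0·P7 via (33.39,35.495): [(0, 25.7036) (18.685, 26.8625) (21.4632, 28.421) (23.5468, 45.8095) (11.2763, 63) (0, 63)]  |A|=732.7542
9. canonical 6-gon: [(0, 25.7036) (18.685, 26.8625) (21.4632, 28.421) (23.5468, 45.8095) (11.2763, 63) (0, 63)]
10. shoelace: 732.7542

Area of P0's cell: 732.7542 (6 vertices)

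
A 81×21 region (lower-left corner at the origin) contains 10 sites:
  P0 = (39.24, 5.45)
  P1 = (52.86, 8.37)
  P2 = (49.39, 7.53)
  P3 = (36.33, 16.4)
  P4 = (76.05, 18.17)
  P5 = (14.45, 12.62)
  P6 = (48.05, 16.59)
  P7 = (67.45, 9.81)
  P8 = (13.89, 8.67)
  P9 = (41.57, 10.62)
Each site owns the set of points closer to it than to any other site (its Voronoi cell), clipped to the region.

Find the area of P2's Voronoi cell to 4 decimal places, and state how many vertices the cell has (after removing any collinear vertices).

1. box [0,81]×[0,21]: [(0, 0) (81, 0) (81, 21) (0, 21)]
2. ⊥bis P2·P0 via (44.315,6.49): [(45.645, 0) (81, 0) (81, 21) (41.3415, 21)]  |A|=787.6418
3. ⊥bis P2·P1 via (51.125,7.95): [(45.645, 0) (53.0495, 0) (47.9659, 21) (41.3415, 21)]  |A|=147.3037
4. ⊥bis P2·P3 via (42.86,11.965): [(43.1158, 12.3417) (45.645, 0) (53.0495, 0) (48.2367, 19.8815)]  |A|=114.7411
5. ⊥bis P2·P4 via (62.72,12.85): [(43.1158, 12.3417) (45.645, 0) (53.0495, 0) (48.2367, 19.8815)]  |A|=114.7411
6. ⊥bis P2·P5 via (31.92,10.075): [(43.1158, 12.3417) (45.645, 0) (53.0495, 0) (48.2367, 19.8815)]  |A|=114.7411
7. ⊥bis P2·P6 via (48.72,12.06): [(43.3367, 11.2638) (45.645, 0) (53.0495, 0) (50.0813, 12.2613)]  |A|=84.531
8. ⊥bis P2·P7 via (58.42,8.67): [(43.3367, 11.2638) (45.645, 0) (53.0495, 0) (50.0813, 12.2613)]  |A|=84.531
9. ⊥bis P2·P8 via (31.64,8.1): [(43.3367, 11.2638) (45.645, 0) (53.0495, 0) (50.0813, 12.2613)]  |A|=84.531
10. ⊥bis P2·P9 via (45.48,9.075): [(46.5316, 11.7363) (44.364, 6.2508) (45.645, 0) (53.0495, 0) (50.0813, 12.2613)]  |A|=76.2802
11. canonical 5-gon: [(46.5316, 11.7363) (44.364, 6.2508) (45.645, 0) (53.0495, 0) (50.0813, 12.2613)]
12. shoelace: 76.2802

Area of P2's cell: 76.2802 (5 vertices)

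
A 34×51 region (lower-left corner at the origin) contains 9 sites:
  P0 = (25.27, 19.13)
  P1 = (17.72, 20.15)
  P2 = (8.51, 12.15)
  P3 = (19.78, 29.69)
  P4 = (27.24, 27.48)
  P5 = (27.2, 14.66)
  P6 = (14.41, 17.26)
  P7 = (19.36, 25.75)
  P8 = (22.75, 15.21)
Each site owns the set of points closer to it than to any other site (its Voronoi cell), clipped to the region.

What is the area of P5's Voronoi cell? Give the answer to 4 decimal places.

Area of P5's cell: 178.8048

1. box [0,34]×[0,51]: [(0, 0) (34, 0) (34, 51) (0, 51)]
2. ⊥bis P5·P0 via (26.235,16.895): [(0, 5.5676) (0, 0) (34, 0) (34, 20.2477)]  |A|=438.8594
3. ⊥bis P5·P1 via (22.46,17.405): [(20.8076, 14.5516) (12.3805, 0) (34, 0) (34, 20.2477)]  |A|=290.8572
4. ⊥bis P5·P2 via (17.855,13.405): [(20.8076, 14.5516) (18.2858, 10.1971) (19.6552, 0) (34, 0) (34, 20.2477)]  |A|=253.7666
5. ⊥bis P5·P3 via (23.49,22.175): [(20.8076, 14.5516) (18.2858, 10.1971) (19.6552, 0) (34, 0) (34, 20.2477)]  |A|=253.7666
6. ⊥bis P5·P4 via (27.22,21.07): [(20.8076, 14.5516) (18.2858, 10.1971) (19.6552, 0) (34, 0) (34, 20.2477)]  |A|=253.7666
7. ⊥bis P5·P6 via (20.805,15.96): [(20.8076, 14.5516) (20.3625, 13.783) (18.8219, 6.2049) (19.6552, 0) (34, 0) (34, 20.2477)]  |A|=248.6602
8. ⊥bis P5·P7 via (23.28,20.205): [(20.8076, 14.5516) (20.3625, 13.783) (18.8219, 6.2049) (19.6552, 0) (34, 0) (34, 20.2477)]  |A|=248.6602
9. ⊥bis P5·P8 via (24.975,14.935): [(25.1599, 16.4308) (23.1291, 0) (34, 0) (34, 20.2477)]  |A|=178.8048
10. canonical 4-gon: [(25.1599, 16.4308) (23.1291, 0) (34, 0) (34, 20.2477)]
11. shoelace: 178.8048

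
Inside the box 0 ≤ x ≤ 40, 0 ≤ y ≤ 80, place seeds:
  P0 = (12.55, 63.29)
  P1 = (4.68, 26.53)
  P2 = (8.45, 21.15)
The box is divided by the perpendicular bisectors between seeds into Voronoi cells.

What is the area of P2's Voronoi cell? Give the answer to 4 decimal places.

1. box [0,40]×[0,80]: [(0, 0) (40, 0) (40, 80) (0, 80)]
2. ⊥bis P2·P0 via (10.5,42.22): [(0, 43.2416) (0, 0) (40, 0) (40, 39.3498)]  |A|=1651.828
3. ⊥bis P2·P1 via (6.565,23.84): [(30.0762, 40.3153) (0, 19.2396) (0, 0) (40, 0) (40, 39.3498)]  |A|=1290.8836
4. canonical 5-gon: [(30.0762, 40.3153) (0, 19.2396) (0, 0) (40, 0) (40, 39.3498)]
5. shoelace: 1290.8836

Area of P2's cell: 1290.8836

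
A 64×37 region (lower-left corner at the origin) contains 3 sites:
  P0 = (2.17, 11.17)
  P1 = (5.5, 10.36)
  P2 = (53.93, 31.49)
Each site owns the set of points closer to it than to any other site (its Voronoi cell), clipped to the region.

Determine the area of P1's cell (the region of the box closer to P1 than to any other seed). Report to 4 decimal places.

Area of P1's cell: 927.0920

1. box [0,64]×[0,37]: [(0, 0) (64, 0) (64, 37) (0, 37)]
2. ⊥bis P1·P0 via (3.835,10.765): [(1.2165, 0) (64, 0) (64, 37) (10.2165, 37)]  |A|=2156.49
3. ⊥bis P1·P2 via (29.715,20.925): [(1.2165, 0) (38.8446, 0) (22.7015, 37) (10.2165, 37)]  |A|=927.092
4. canonical 4-gon: [(1.2165, 0) (38.8446, 0) (22.7015, 37) (10.2165, 37)]
5. shoelace: 927.092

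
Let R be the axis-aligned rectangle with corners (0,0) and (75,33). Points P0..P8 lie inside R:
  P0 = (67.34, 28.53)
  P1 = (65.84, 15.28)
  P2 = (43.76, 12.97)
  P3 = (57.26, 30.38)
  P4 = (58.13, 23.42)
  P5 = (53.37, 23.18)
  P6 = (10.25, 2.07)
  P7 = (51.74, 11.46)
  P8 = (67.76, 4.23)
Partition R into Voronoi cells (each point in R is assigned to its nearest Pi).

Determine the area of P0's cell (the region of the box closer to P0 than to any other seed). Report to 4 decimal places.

1. box [0,75]×[0,33]: [(0, 0) (75, 0) (75, 33) (0, 33)]
2. ⊥bis P0·P1 via (66.59,21.905): [(0, 29.4435) (75, 20.9529) (75, 33) (0, 33)]  |A|=585.1344
3. ⊥bis P0·P2 via (55.55,20.75): [(53.835, 23.349) (75, 20.9529) (75, 33) (47.4665, 33)]  |A|=260.3519
4. ⊥bis P0·P3 via (62.3,29.455): [(61.0299, 22.5344) (75, 20.9529) (75, 33) (62.9506, 33)]  |A|=147.2014
5. ⊥bis P0·P4 via (62.735,25.975): [(61.9282, 27.4291) (64.8861, 22.0979) (75, 20.9529) (75, 33) (62.9506, 33)]  |A|=137.5676
6. ⊥bis P0·P5 via (60.355,25.855): [(61.9282, 27.4291) (64.8861, 22.0979) (75, 20.9529) (75, 33) (62.9506, 33)]  |A|=137.5676
7. ⊥bis P0·P6 via (38.795,15.3): [(61.9282, 27.4291) (64.8861, 22.0979) (75, 20.9529) (75, 33) (62.9506, 33)]  |A|=137.5676
8. ⊥bis P0·P7 via (59.54,19.995): [(61.9282, 27.4291) (64.8861, 22.0979) (75, 20.9529) (75, 33) (62.9506, 33)]  |A|=137.5676
9. ⊥bis P0·P8 via (67.55,16.38): [(61.9282, 27.4291) (64.8861, 22.0979) (75, 20.9529) (75, 33) (62.9506, 33)]  |A|=137.5676
10. canonical 5-gon: [(61.9282, 27.4291) (64.8861, 22.0979) (75, 20.9529) (75, 33) (62.9506, 33)]
11. shoelace: 137.5676

Area of P0's cell: 137.5676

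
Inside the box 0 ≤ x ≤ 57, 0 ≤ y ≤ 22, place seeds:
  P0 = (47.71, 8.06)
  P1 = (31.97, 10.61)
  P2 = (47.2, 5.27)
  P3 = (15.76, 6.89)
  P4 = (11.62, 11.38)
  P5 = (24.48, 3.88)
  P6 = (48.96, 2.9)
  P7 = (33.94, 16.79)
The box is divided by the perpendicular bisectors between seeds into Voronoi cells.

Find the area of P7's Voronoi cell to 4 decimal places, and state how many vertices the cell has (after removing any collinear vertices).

Area of P7's cell: 178.3240 (4 vertices)

1. box [0,57]×[0,22]: [(0, 0) (57, 0) (57, 22) (0, 22)]
2. ⊥bis P7·P0 via (40.825,12.425): [(0, 0) (32.9477, 0) (46.8954, 22) (0, 22)]  |A|=878.2745
3. ⊥bis P7·P1 via (32.955,13.7): [(40.1743, 11.3987) (46.8954, 22) (6.9174, 22)]  |A|=211.9095
4. ⊥bis P7·P2 via (40.57,11.03): [(40.1743, 11.3987) (46.8954, 22) (6.9174, 22)]  |A|=211.9095
5. ⊥bis P7·P3 via (24.85,11.84): [(21.9219, 17.217) (40.1743, 11.3987) (46.8954, 22) (19.3173, 22)]  |A|=182.2553
6. ⊥bis P7·P4 via (22.78,14.085): [(22.0291, 17.1828) (40.1743, 11.3987) (46.8954, 22) (20.8615, 22)]  |A|=178.324
7. ⊥bis P7·P5 via (29.21,10.335): [(22.0291, 17.1828) (40.1743, 11.3987) (46.8954, 22) (20.8615, 22)]  |A|=178.324
8. ⊥bis P7·P6 via (41.45,9.845): [(22.0291, 17.1828) (40.1743, 11.3987) (46.8954, 22) (20.8615, 22)]  |A|=178.324
9. canonical 4-gon: [(22.0291, 17.1828) (40.1743, 11.3987) (46.8954, 22) (20.8615, 22)]
10. shoelace: 178.324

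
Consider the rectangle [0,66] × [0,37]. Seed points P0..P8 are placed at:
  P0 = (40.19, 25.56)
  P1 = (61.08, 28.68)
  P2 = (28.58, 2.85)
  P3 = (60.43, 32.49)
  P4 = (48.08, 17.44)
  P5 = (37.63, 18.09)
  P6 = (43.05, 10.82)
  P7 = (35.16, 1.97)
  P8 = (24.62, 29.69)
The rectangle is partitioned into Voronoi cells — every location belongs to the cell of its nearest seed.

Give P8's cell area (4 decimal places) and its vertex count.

1. box [0,66]×[0,37]: [(0, 0) (66, 0) (66, 37) (0, 37)]
2. ⊥bis P8·P0 via (32.405,27.625): [(0, 0) (25.0774, 0) (34.8918, 37) (0, 37)]  |A|=1109.4287
3. ⊥bis P8·P1 via (42.85,29.185): [(0, 0) (25.0774, 0) (34.8918, 37) (0, 37)]  |A|=1109.4287
4. ⊥bis P8·P2 via (26.6,16.27): [(0, 12.3454) (29.5068, 16.6989) (34.8918, 37) (0, 37)]  |A|=717.91
5. ⊥bis P8·P3 via (42.525,31.09): [(0, 12.3454) (29.5068, 16.6989) (34.8918, 37) (0, 37)]  |A|=717.91
6. ⊥bis P8·P4 via (36.35,23.565): [(0, 12.3454) (29.5068, 16.6989) (34.8918, 37) (0, 37)]  |A|=717.91
7. ⊥bis P8·P5 via (31.125,23.89): [(0, 12.3454) (23.9871, 15.8845) (31.5368, 24.3518) (34.8918, 37) (0, 37)]  |A|=697.6157
8. ⊥bis P8·P6 via (33.835,20.255): [(0, 12.3454) (23.9871, 15.8845) (31.5368, 24.3518) (34.8918, 37) (0, 37)]  |A|=697.6157
9. ⊥bis P8·P7 via (29.89,15.83): [(0, 12.3454) (23.9871, 15.8845) (31.5368, 24.3518) (34.8918, 37) (0, 37)]  |A|=697.6157
10. canonical 5-gon: [(0, 12.3454) (23.9871, 15.8845) (31.5368, 24.3518) (34.8918, 37) (0, 37)]
11. shoelace: 697.6157

Area of P8's cell: 697.6157 (5 vertices)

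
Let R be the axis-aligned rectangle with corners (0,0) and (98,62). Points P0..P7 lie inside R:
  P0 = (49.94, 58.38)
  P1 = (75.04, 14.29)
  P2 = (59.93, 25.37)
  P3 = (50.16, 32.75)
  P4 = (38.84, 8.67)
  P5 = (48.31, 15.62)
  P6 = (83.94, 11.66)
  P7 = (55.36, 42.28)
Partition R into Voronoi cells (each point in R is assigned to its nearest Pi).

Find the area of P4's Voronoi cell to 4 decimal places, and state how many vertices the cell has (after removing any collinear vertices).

Area of P4's cell: 1376.4428 (4 vertices)

1. box [0,98]×[0,62]: [(0, 0) (98, 0) (98, 62) (0, 62)]
2. ⊥bis P4·P0 via (44.39,33.525): [(0, 43.4371) (0, 0) (98, 0) (98, 21.5541)]  |A|=3184.5697
3. ⊥bis P4·P1 via (56.94,11.48): [(53.8453, 31.4137) (0, 43.4371) (0, 0) (58.7223, 0)]  |A|=2091.7824
4. ⊥bis P4·P2 via (49.385,17.02): [(57.7126, 6.5032) (34.5813, 35.7152) (0, 43.4371) (0, 0) (58.7223, 0)]  |A|=1860.1623
5. ⊥bis P4·P3 via (44.5,20.71): [(57.7126, 6.5032) (47.6272, 19.2399) (0, 41.6294) (0, 0) (58.7223, 0)]  |A|=1582.6163
6. ⊥bis P4·P5 via (43.575,12.145): [(33.491, 25.8853) (0, 41.6294) (0, 0) (52.4882, 0)]  |A|=1376.4428
7. ⊥bis P4·P6 via (61.39,10.165): [(33.491, 25.8853) (0, 41.6294) (0, 0) (52.4882, 0)]  |A|=1376.4428
8. ⊥bis P4·P7 via (47.1,25.475): [(33.491, 25.8853) (0, 41.6294) (0, 0) (52.4882, 0)]  |A|=1376.4428
9. canonical 4-gon: [(33.491, 25.8853) (0, 41.6294) (0, 0) (52.4882, 0)]
10. shoelace: 1376.4428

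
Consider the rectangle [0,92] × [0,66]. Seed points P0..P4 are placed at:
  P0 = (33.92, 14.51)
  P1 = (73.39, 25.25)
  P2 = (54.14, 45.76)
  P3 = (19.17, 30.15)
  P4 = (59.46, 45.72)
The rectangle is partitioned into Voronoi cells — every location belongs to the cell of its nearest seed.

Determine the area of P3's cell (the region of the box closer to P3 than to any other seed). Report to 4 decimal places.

Area of P3's cell: 1711.1991

1. box [0,92]×[0,66]: [(0, 0) (92, 0) (92, 66) (0, 66)]
2. ⊥bis P3·P0 via (26.545,22.33): [(0, 0) (2.8676, 0) (72.85, 66) (0, 66)]  |A|=2498.6819
3. ⊥bis P3·P1 via (46.28,27.7): [(0, 0) (2.8676, 0) (47.5882, 42.1757) (49.7413, 66) (0, 66)]  |A|=2223.4076
4. ⊥bis P3·P2 via (36.655,37.955): [(0, 0) (2.8676, 0) (38.5682, 33.669) (24.1362, 66) (0, 66)]  |A|=1711.1991
5. ⊥bis P3·P4 via (39.315,37.935): [(0, 0) (2.8676, 0) (38.5682, 33.669) (24.1362, 66) (0, 66)]  |A|=1711.1991
6. canonical 5-gon: [(0, 0) (2.8676, 0) (38.5682, 33.669) (24.1362, 66) (0, 66)]
7. shoelace: 1711.1991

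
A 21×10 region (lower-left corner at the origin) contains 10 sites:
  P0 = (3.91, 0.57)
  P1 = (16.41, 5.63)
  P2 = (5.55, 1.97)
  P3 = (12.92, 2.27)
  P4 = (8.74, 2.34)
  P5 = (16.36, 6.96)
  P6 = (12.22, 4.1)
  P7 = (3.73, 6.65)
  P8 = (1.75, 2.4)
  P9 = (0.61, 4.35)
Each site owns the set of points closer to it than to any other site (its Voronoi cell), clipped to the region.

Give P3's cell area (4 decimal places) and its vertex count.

Area of P3's cell: 20.0292 (4 vertices)

1. box [0,21]×[0,10]: [(0, 0) (21, 0) (21, 10) (0, 10)]
2. ⊥bis P3·P0 via (8.415,1.42): [(8.6829, 0) (21, 0) (21, 10) (6.7961, 10)]  |A|=132.6047
3. ⊥bis P3·P1 via (14.665,3.95): [(8.6829, 0) (18.4679, 0) (8.8404, 10) (6.7961, 10)]  |A|=59.1458
4. ⊥bis P3·P2 via (9.235,2.12): [(9.3213, 0) (18.4679, 0) (8.9175, 9.9199)]  |A|=45.3664
5. ⊥bis P3·P4 via (10.83,2.305): [(10.7914, 0) (18.4679, 0) (10.9226, 7.8371)]  |A|=30.0808
6. ⊥bis P3·P5 via (14.64,4.615): [(10.9144, 7.3476) (10.7914, 0) (18.4679, 0) (12.5463, 6.1507)]  |A|=29.6765
7. ⊥bis P3·P6 via (12.57,3.185): [(10.8336, 2.5208) (10.7914, 0) (18.4679, 0) (14.6394, 3.9766)]  |A|=20.0292
8. ⊥bis P3·P7 via (8.325,4.46): [(10.8336, 2.5208) (10.7914, 0) (18.4679, 0) (14.6394, 3.9766)]  |A|=20.0292
9. ⊥bis P3·P8 via (7.335,2.335): [(10.8336, 2.5208) (10.7914, 0) (18.4679, 0) (14.6394, 3.9766)]  |A|=20.0292
10. ⊥bis P3·P9 via (6.765,3.31): [(10.8336, 2.5208) (10.7914, 0) (18.4679, 0) (14.6394, 3.9766)]  |A|=20.0292
11. canonical 4-gon: [(10.8336, 2.5208) (10.7914, 0) (18.4679, 0) (14.6394, 3.9766)]
12. shoelace: 20.0292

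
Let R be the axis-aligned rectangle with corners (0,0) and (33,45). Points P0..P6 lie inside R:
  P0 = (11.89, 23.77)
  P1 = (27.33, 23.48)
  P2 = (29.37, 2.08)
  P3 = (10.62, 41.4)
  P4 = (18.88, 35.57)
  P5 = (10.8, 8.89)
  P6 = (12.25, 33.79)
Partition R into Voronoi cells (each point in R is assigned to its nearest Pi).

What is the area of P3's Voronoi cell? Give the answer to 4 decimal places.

1. box [0,33]×[0,45]: [(0, 0) (33, 0) (33, 45) (0, 45)]
2. ⊥bis P3·P0 via (11.255,32.585): [(0, 31.7742) (33, 34.1514) (33, 45) (0, 45)]  |A|=397.2266
3. ⊥bis P3·P1 via (18.975,32.44): [(0, 31.7742) (19.7898, 33.1998) (32.4445, 45) (0, 45)]  |A|=322.2934
4. ⊥bis P3·P2 via (19.995,21.74): [(0, 31.7742) (19.7898, 33.1998) (32.4445, 45) (0, 45)]  |A|=322.2934
5. ⊥bis P3·P4 via (14.75,38.485): [(0, 31.7742) (10.5499, 32.5342) (19.3484, 45) (0, 45)]  |A|=190.3614
6. ⊥bis P3·P5 via (10.71,25.145): [(0, 31.7742) (10.5499, 32.5342) (19.3484, 45) (0, 45)]  |A|=190.3614
7. ⊥bis P3·P6 via (11.435,37.595): [(0, 35.1457) (14.6004, 38.273) (19.3484, 45) (0, 45)]  |A|=137.0163
8. canonical 4-gon: [(0, 35.1457) (14.6004, 38.273) (19.3484, 45) (0, 45)]
9. shoelace: 137.0163

Area of P3's cell: 137.0163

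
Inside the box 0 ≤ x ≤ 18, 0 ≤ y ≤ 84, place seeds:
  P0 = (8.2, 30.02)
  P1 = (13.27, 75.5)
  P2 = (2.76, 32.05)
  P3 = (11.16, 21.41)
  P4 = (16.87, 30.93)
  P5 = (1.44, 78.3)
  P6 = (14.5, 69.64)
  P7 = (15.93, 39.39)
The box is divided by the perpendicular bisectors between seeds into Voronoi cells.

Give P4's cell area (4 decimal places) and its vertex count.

Area of P4's cell: 52.8336 (4 vertices)

1. box [0,18]×[0,84]: [(0, 0) (18, 0) (18, 84) (0, 84)]
2. ⊥bis P4·P0 via (12.535,30.475): [(15.7336, 0) (18, 0) (18, 84) (6.917, 84)]  |A|=560.6714
3. ⊥bis P4·P1 via (15.07,53.215): [(10.1896, 52.8208) (15.7336, 0) (18, 0) (18, 53.4517)]  |A|=268.595
4. ⊥bis P4·P2 via (9.815,31.49): [(11.5167, 52.928) (10.9404, 45.6677) (15.7336, 0) (18, 0) (18, 53.4517)]  |A|=263.8084
5. ⊥bis P4·P3 via (14.015,26.17): [(11.5167, 52.928) (10.9404, 45.6677) (12.9178, 26.8281) (18, 23.7798) (18, 53.4517)]  |A|=172.9802
6. ⊥bis P4·P5 via (9.155,54.615): [(11.5167, 52.928) (10.9404, 45.6677) (12.9178, 26.8281) (18, 23.7798) (18, 53.4517)]  |A|=172.9802
7. ⊥bis P4·P6 via (15.685,50.285): [(11.2855, 50.0156) (10.9404, 45.6677) (12.9178, 26.8281) (18, 23.7798) (18, 50.4267)]  |A|=153.4444
8. ⊥bis P4·P7 via (16.4,35.16): [(12.0935, 34.6815) (12.9178, 26.8281) (18, 23.7798) (18, 35.3378)]  |A|=52.8336
9. canonical 4-gon: [(12.0935, 34.6815) (12.9178, 26.8281) (18, 23.7798) (18, 35.3378)]
10. shoelace: 52.8336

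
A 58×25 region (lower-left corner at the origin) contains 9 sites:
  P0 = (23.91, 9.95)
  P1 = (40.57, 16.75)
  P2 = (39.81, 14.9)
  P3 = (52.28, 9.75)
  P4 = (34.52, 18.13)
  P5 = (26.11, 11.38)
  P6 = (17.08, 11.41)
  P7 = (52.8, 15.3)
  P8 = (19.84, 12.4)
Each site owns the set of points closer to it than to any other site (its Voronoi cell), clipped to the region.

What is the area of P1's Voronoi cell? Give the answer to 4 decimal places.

1. box [0,58]×[0,25]: [(0, 0) (58, 0) (58, 25) (0, 25)]
2. ⊥bis P1·P0 via (32.24,13.35): [(37.689, 0) (58, 0) (58, 25) (27.4849, 25)]  |A|=635.3265
3. ⊥bis P1·P2 via (40.19,15.825): [(29.4247, 20.2475) (58, 8.5085) (58, 25) (27.4849, 25)]  |A|=308.1369
4. ⊥bis P1·P3 via (46.425,13.25): [(29.4247, 20.2475) (46.4315, 13.2609) (53.4489, 25) (27.4849, 25)]  |A|=186.0331
5. ⊥bis P1·P4 via (37.545,17.44): [(37.4348, 16.9569) (46.4315, 13.2609) (53.4489, 25) (39.2694, 25)]  |A|=122.7984
6. ⊥bis P1·P5 via (33.34,14.065): [(37.4348, 16.9569) (46.4315, 13.2609) (53.4489, 25) (39.2694, 25)]  |A|=122.7984
7. ⊥bis P1·P6 via (28.825,14.08): [(37.4348, 16.9569) (46.4315, 13.2609) (53.4489, 25) (39.2694, 25)]  |A|=122.7984
8. ⊥bis P1·P7 via (46.685,16.025): [(37.4348, 16.9569) (46.3607, 13.29) (47.7491, 25) (39.2694, 25)]  |A|=88.9083
9. ⊥bis P1·P8 via (30.205,14.575): [(37.4348, 16.9569) (46.3607, 13.29) (47.7491, 25) (39.2694, 25)]  |A|=88.9083
10. canonical 4-gon: [(37.4348, 16.9569) (46.3607, 13.29) (47.7491, 25) (39.2694, 25)]
11. shoelace: 88.9083

Area of P1's cell: 88.9083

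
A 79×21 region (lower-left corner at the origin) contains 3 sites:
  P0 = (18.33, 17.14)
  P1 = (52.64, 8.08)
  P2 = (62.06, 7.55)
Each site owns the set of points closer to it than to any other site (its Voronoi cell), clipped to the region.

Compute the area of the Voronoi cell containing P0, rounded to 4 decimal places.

1. box [0,79]×[0,21]: [(0, 0) (79, 0) (79, 21) (0, 21)]
2. ⊥bis P0·P1 via (35.485,12.61): [(0, 0) (32.1552, 0) (37.7005, 21) (0, 21)]  |A|=733.4844
3. ⊥bis P0·P2 via (40.195,12.345): [(0, 0) (32.1552, 0) (37.7005, 21) (0, 21)]  |A|=733.4844
4. canonical 4-gon: [(0, 0) (32.1552, 0) (37.7005, 21) (0, 21)]
5. shoelace: 733.4844

Area of P0's cell: 733.4844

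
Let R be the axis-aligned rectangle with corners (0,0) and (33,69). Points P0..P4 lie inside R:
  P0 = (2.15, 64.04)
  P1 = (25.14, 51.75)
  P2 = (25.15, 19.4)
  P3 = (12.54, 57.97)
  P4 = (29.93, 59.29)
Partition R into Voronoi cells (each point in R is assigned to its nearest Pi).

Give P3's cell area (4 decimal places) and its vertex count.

1. box [0,33]×[0,69]: [(0, 0) (33, 0) (33, 69) (0, 69)]
2. ⊥bis P3·P0 via (7.345,61.005): [(0, 48.4326) (0, 0) (33, 0) (33, 69) (12.0158, 69)]  |A|=2153.433
3. ⊥bis P3·P1 via (18.84,54.86): [(0, 48.4326) (0, 16.6954) (25.8202, 69) (12.0158, 69)]  |A|=551.6916
4. ⊥bis P3·P2 via (18.845,38.685): [(0, 48.4326) (0, 32.5239) (9.3175, 35.5701) (25.8202, 69) (12.0158, 69)]  |A|=477.9504
5. ⊥bis P3·P4 via (21.235,58.63): [(0, 48.4326) (0, 32.5239) (9.3175, 35.5701) (21.1638, 59.5675) (20.4479, 69) (12.0158, 69)]  |A|=452.6129
6. canonical 6-gon: [(0, 48.4326) (0, 32.5239) (9.3175, 35.5701) (21.1638, 59.5675) (20.4479, 69) (12.0158, 69)]
7. shoelace: 452.6129

Area of P3's cell: 452.6129 (6 vertices)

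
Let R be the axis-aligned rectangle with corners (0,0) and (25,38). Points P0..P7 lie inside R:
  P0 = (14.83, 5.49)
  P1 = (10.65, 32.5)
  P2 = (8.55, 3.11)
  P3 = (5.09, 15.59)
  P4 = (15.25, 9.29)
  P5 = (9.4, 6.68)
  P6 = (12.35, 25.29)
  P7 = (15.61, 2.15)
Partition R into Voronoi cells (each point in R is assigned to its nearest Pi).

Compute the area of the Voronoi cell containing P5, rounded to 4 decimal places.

1. box [0,25]×[0,38]: [(0, 0) (25, 0) (25, 38) (0, 38)]
2. ⊥bis P5·P0 via (12.115,6.085): [(0, 0) (10.7815, 0) (19.1093, 38) (0, 38)]  |A|=567.9236
3. ⊥bis P5·P1 via (10.025,19.59): [(0, 20.0753) (0, 0) (10.7815, 0) (15.0216, 19.3481)]  |A|=255.0826
4. ⊥bis P5·P2 via (8.975,4.895): [(0, 20.0753) (0, 7.0319) (11.7114, 4.2435) (15.0216, 19.3481)]  |A|=191.0304
5. ⊥bis P5·P3 via (7.245,11.135): [(0, 7.6304) (0, 7.0319) (11.7114, 4.2435) (13.9304, 14.3689)]  |A|=66.5542
6. ⊥bis P5·P4 via (12.325,7.985): [(10.2673, 12.597) (0, 7.6304) (0, 7.0319) (11.7114, 4.2435) (12.4634, 7.6748)]  |A|=55.5933
7. ⊥bis P5·P6 via (10.875,15.985): [(10.2673, 12.597) (0, 7.6304) (0, 7.0319) (11.7114, 4.2435) (12.4634, 7.6748)]  |A|=55.5933
8. ⊥bis P5·P7 via (12.505,4.415): [(10.2673, 12.597) (0, 7.6304) (0, 7.0319) (11.7114, 4.2435) (12.4634, 7.6748)]  |A|=55.5933
9. canonical 5-gon: [(10.2673, 12.597) (0, 7.6304) (0, 7.0319) (11.7114, 4.2435) (12.4634, 7.6748)]
10. shoelace: 55.5933

Area of P5's cell: 55.5933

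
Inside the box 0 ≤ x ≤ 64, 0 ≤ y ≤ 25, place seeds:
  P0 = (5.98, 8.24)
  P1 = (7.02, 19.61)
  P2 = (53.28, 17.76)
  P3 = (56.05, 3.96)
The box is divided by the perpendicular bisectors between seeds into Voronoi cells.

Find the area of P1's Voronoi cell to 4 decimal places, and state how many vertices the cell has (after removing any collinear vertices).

1. box [0,64]×[0,25]: [(0, 0) (64, 0) (64, 25) (0, 25)]
2. ⊥bis P1·P0 via (6.5,13.925): [(0, 14.5195) (64, 8.6655) (64, 25) (0, 25)]  |A|=858.077
3. ⊥bis P1·P2 via (30.15,18.685): [(0, 14.5195) (29.8741, 11.787) (30.4025, 25) (0, 25)]  |A|=357.4017
4. ⊥bis P1·P3 via (31.535,11.785): [(0, 14.5195) (29.8741, 11.787) (30.4025, 25) (0, 25)]  |A|=357.4017
5. canonical 4-gon: [(0, 14.5195) (29.8741, 11.787) (30.4025, 25) (0, 25)]
6. shoelace: 357.4017

Area of P1's cell: 357.4017 (4 vertices)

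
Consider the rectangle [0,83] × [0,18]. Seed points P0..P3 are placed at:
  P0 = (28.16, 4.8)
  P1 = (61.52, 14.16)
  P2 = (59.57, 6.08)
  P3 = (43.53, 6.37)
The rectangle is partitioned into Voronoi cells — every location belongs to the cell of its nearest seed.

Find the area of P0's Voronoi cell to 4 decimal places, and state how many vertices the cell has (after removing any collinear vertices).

Area of P0's cell: 638.9310 (4 vertices)

1. box [0,83]×[0,18]: [(0, 0) (83, 0) (83, 18) (0, 18)]
2. ⊥bis P0·P1 via (44.84,9.48): [(0, 0) (47.4999, 0) (42.4495, 18) (0, 18)]  |A|=809.5442
3. ⊥bis P0·P2 via (43.865,5.44): [(0, 0) (44.0867, 0) (43.5067, 14.232) (42.4495, 18) (0, 18)]  |A|=785.2561
4. ⊥bis P0·P3 via (35.845,5.585): [(0, 0) (36.4155, 0) (34.5768, 18) (0, 18)]  |A|=638.931
5. canonical 4-gon: [(0, 0) (36.4155, 0) (34.5768, 18) (0, 18)]
6. shoelace: 638.931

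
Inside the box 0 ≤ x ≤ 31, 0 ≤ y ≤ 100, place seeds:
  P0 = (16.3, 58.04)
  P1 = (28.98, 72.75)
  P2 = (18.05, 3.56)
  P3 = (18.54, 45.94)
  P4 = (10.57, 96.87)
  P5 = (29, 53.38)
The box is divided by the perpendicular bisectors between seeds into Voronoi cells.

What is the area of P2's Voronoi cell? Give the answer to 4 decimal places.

1. box [0,31]×[0,100]: [(0, 0) (31, 0) (31, 100) (0, 100)]
2. ⊥bis P2·P0 via (17.175,30.8): [(0, 30.2483) (0, 0) (31, 0) (31, 31.2441)]  |A|=953.1321
3. ⊥bis P2·P1 via (23.515,38.155): [(0, 30.2483) (0, 0) (31, 0) (31, 31.2441)]  |A|=953.1321
4. ⊥bis P2·P3 via (18.295,24.75): [(0, 24.9615) (0, 0) (31, 0) (31, 24.6031)]  |A|=768.2518
5. ⊥bis P2·P4 via (14.31,50.215): [(0, 24.9615) (0, 0) (31, 0) (31, 24.6031)]  |A|=768.2518
6. ⊥bis P2·P5 via (23.525,28.47): [(0, 24.9615) (0, 0) (31, 0) (31, 24.6031)]  |A|=768.2518
7. canonical 4-gon: [(0, 24.9615) (0, 0) (31, 0) (31, 24.6031)]
8. shoelace: 768.2518

Area of P2's cell: 768.2518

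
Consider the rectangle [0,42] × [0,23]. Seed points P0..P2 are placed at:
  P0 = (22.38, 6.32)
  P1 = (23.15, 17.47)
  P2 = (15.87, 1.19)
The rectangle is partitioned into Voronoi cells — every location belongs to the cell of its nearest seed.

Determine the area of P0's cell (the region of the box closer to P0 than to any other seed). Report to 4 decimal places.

1. box [0,42]×[0,23]: [(0, 0) (42, 0) (42, 23) (0, 23)]
2. ⊥bis P0·P1 via (22.765,11.895): [(0, 13.4671) (0, 0) (42, 0) (42, 10.5667)]  |A|=504.7093
3. ⊥bis P0·P2 via (19.125,3.755): [(12.1319, 12.6293) (22.084, 0) (42, 0) (42, 10.5667)]  |A|=283.5657
4. canonical 4-gon: [(12.1319, 12.6293) (22.084, 0) (42, 0) (42, 10.5667)]
5. shoelace: 283.5657

Area of P0's cell: 283.5657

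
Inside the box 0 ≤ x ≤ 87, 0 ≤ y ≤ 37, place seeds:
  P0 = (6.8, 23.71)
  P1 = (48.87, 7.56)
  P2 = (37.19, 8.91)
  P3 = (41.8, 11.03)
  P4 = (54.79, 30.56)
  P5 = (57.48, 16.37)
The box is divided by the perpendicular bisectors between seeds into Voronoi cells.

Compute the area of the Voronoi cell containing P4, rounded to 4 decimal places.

1. box [0,87]×[0,37]: [(0, 0) (87, 0) (87, 37) (0, 37)]
2. ⊥bis P4·P0 via (30.795,27.135): [(34.6682, 0) (87, 0) (87, 37) (29.3869, 37)]  |A|=2033.9809
3. ⊥bis P4·P1 via (51.83,19.06): [(31.1893, 24.3727) (87, 10.0075) (87, 37) (29.3869, 37)]  |A|=1116.9819
4. ⊥bis P4·P2 via (45.99,19.735): [(29.9953, 32.7376) (44.4993, 20.9469) (87, 10.0075) (87, 37) (29.3869, 37)]  |A|=1063.3589
5. ⊥bis P4·P3 via (48.295,20.795): [(29.9592, 32.9907) (50.3187, 19.449) (87, 10.0075) (87, 37) (29.3869, 37)]  |A|=1037.582
6. ⊥bis P4·P5 via (56.135,23.465): [(29.9592, 32.9907) (46.91, 21.7162) (87, 29.3161) (87, 37) (29.3869, 37)]  |A|=625.0516
7. canonical 5-gon: [(29.9592, 32.9907) (46.91, 21.7162) (87, 29.3161) (87, 37) (29.3869, 37)]
8. shoelace: 625.0516

Area of P4's cell: 625.0516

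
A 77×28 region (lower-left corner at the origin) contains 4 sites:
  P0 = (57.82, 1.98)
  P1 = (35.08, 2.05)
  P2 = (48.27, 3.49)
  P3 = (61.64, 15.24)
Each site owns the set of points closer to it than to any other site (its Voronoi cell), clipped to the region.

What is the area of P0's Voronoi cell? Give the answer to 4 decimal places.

Area of P0's cell: 165.7187

1. box [0,77]×[0,28]: [(0, 0) (77, 0) (77, 28) (0, 28)]
2. ⊥bis P0·P1 via (46.45,2.015): [(46.4438, 0) (77, 0) (77, 28) (46.53, 28)]  |A|=854.367
3. ⊥bis P0·P2 via (53.045,2.735): [(52.6126, 0) (77, 0) (77, 28) (57.0398, 28)]  |A|=620.8673
4. ⊥bis P0·P3 via (59.73,8.61): [(54.2247, 10.196) (52.6126, 0) (77, 0) (77, 3.6348)]  |A|=165.7187
5. canonical 4-gon: [(54.2247, 10.196) (52.6126, 0) (77, 0) (77, 3.6348)]
6. shoelace: 165.7187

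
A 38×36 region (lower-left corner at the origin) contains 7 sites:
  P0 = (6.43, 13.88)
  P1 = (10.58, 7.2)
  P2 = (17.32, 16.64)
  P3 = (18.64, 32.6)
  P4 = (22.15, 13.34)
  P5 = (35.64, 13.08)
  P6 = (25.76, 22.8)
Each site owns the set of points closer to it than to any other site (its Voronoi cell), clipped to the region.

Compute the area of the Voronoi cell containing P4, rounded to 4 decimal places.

Area of P4's cell: 170.9302

1. box [0,38]×[0,36]: [(0, 0) (38, 0) (38, 36) (0, 36)]
2. ⊥bis P4·P0 via (14.29,13.61): [(13.8225, 0) (38, 0) (38, 36) (15.0591, 36)]  |A|=848.1311
3. ⊥bis P4·P1 via (16.365,10.27): [(14.3084, 14.1454) (21.8151, 0) (38, 0) (38, 36) (15.0591, 36)]  |A|=791.6017
4. ⊥bis P4·P2 via (19.735,14.99): [(16.4285, 10.1504) (21.8151, 0) (38, 0) (38, 36) (34.0897, 36)]  |A|=520.9698
5. ⊥bis P4·P3 via (20.395,22.97): [(25.8687, 23.9675) (16.4285, 10.1504) (21.8151, 0) (38, 0) (38, 26.1784)]  |A|=437.87
6. ⊥bis P4·P5 via (28.895,13.21): [(29.1137, 24.5589) (25.8687, 23.9675) (16.4285, 10.1504) (21.8151, 0) (28.6404, 0)]  |A|=206.6251
7. ⊥bis P4·P6 via (23.955,18.07): [(28.9519, 16.1631) (22.2769, 18.7104) (16.4285, 10.1504) (21.8151, 0) (28.6404, 0)]  |A|=170.9302
8. canonical 5-gon: [(28.9519, 16.1631) (22.2769, 18.7104) (16.4285, 10.1504) (21.8151, 0) (28.6404, 0)]
9. shoelace: 170.9302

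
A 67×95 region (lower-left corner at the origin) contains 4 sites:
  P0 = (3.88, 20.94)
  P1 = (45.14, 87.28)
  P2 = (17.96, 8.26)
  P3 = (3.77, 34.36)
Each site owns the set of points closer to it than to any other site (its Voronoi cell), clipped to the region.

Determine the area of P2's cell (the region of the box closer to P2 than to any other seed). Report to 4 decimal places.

Area of P2's cell: 1956.0183

1. box [0,67]×[0,95]: [(0, 0) (67, 0) (67, 95) (0, 95)]
2. ⊥bis P2·P0 via (10.92,14.6): [(0, 2.4743) (0, 0) (67, 0) (67, 76.8718)]  |A|=2658.095
3. ⊥bis P2·P1 via (31.55,47.77): [(38.6061, 45.343) (0, 2.4743) (0, 0) (67, 0) (67, 35.5765)]  |A|=2071.8281
4. ⊥bis P2·P3 via (10.865,21.31): [(48.6898, 41.8745) (22.8126, 27.8056) (0, 2.4743) (0, 0) (67, 0) (67, 35.5765)]  |A|=1956.0183
5. canonical 6-gon: [(48.6898, 41.8745) (22.8126, 27.8056) (0, 2.4743) (0, 0) (67, 0) (67, 35.5765)]
6. shoelace: 1956.0183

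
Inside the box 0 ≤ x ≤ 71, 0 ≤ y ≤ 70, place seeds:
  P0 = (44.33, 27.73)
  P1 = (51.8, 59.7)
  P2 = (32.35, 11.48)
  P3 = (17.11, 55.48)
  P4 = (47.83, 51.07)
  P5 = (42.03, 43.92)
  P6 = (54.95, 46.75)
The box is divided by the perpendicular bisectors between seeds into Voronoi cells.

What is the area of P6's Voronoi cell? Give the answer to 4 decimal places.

1. box [0,71]×[0,70]: [(0, 0) (71, 0) (71, 70) (0, 70)]
2. ⊥bis P6·P0 via (49.64,37.24): [(0, 64.957) (71, 25.3134) (71, 70) (0, 70)]  |A|=1765.4004
3. ⊥bis P6·P1 via (53.375,53.225): [(30.8321, 47.7416) (71, 25.3134) (71, 57.5122)]  |A|=646.678
4. ⊥bis P6·P2 via (43.65,29.115): [(30.8321, 47.7416) (71, 25.3134) (71, 57.5122)]  |A|=646.678
5. ⊥bis P6·P3 via (36.03,51.115): [(35.5145, 48.8806) (34.7474, 45.5554) (71, 25.3134) (71, 57.5122)]  |A|=639.3301
6. ⊥bis P6·P4 via (51.39,48.91): [(54.1177, 53.4057) (45.6583, 39.4632) (71, 25.3134) (71, 57.5122)]  |A|=508.3065
7. ⊥bis P6·P5 via (48.49,45.335): [(54.1177, 53.4057) (48.6839, 44.4499) (50.35, 36.8436) (71, 25.3134) (71, 57.5122)]  |A|=492.6455
8. canonical 5-gon: [(54.1177, 53.4057) (48.6839, 44.4499) (50.35, 36.8436) (71, 25.3134) (71, 57.5122)]
9. shoelace: 492.6455

Area of P6's cell: 492.6455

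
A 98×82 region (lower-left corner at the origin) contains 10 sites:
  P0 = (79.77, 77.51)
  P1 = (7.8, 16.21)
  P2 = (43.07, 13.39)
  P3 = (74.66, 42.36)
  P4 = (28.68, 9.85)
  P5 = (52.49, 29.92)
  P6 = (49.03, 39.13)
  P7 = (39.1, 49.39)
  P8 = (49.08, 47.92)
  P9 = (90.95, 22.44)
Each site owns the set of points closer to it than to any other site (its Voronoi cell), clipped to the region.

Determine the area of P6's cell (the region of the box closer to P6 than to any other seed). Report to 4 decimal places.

1. box [0,98]×[0,82]: [(0, 0) (98, 0) (98, 82) (0, 82)]
2. ⊥bis P6·P0 via (64.4,58.32): [(0, 0) (98, 0) (98, 31.4085) (34.8347, 82) (0, 82)]  |A|=6438.185
3. ⊥bis P6·P1 via (28.415,27.67): [(0, 78.7848) (43.7969, 0) (98, 0) (98, 31.4085) (34.8347, 82) (0, 82)]  |A|=4712.9201
4. ⊥bis P6·P2 via (46.05,26.26): [(0, 78.7848) (26.7093, 30.7383) (98, 14.2312) (98, 31.4085) (34.8347, 82) (0, 82)]  |A|=3372.591
5. ⊥bis P6·P3 via (61.845,40.745): [(0, 78.7848) (26.7093, 30.7383) (64.2001, 22.0574) (59.0946, 62.5693) (34.8347, 82) (0, 82)]  |A|=2373.7755
6. ⊥bis P6·P4 via (38.855,24.49): [(0, 78.7848) (24.7225, 34.3123) (31.4414, 29.6426) (64.2001, 22.0574) (59.0946, 62.5693) (34.8347, 82) (0, 82)]  |A|=2366.4078
7. ⊥bis P6·P5 via (50.76,34.525): [(0, 78.7848) (24.7225, 34.3123) (31.4414, 29.6426) (35.3529, 28.7369) (62.0923, 38.7823) (59.0946, 62.5693) (34.8347, 82) (0, 82)]  |A|=2132.2138
8. ⊥bis P6·P7 via (44.065,44.26): [(29.9982, 30.6456) (31.4414, 29.6426) (35.3529, 28.7369) (62.0923, 38.7823) (59.5173, 59.2153)]  |A|=392.0886
9. ⊥bis P6·P8 via (49.055,43.525): [(43.3392, 43.5575) (29.9982, 30.6456) (31.4414, 29.6426) (35.3529, 28.7369) (62.0923, 38.7823) (61.5036, 43.4542)]  |A|=249.0456
10. ⊥bis P6·P9 via (69.99,30.785): [(43.3392, 43.5575) (29.9982, 30.6456) (31.4414, 29.6426) (35.3529, 28.7369) (62.0923, 38.7823) (61.5036, 43.4542)]  |A|=249.0456
11. canonical 6-gon: [(43.3392, 43.5575) (29.9982, 30.6456) (31.4414, 29.6426) (35.3529, 28.7369) (62.0923, 38.7823) (61.5036, 43.4542)]
12. shoelace: 249.0456

Area of P6's cell: 249.0456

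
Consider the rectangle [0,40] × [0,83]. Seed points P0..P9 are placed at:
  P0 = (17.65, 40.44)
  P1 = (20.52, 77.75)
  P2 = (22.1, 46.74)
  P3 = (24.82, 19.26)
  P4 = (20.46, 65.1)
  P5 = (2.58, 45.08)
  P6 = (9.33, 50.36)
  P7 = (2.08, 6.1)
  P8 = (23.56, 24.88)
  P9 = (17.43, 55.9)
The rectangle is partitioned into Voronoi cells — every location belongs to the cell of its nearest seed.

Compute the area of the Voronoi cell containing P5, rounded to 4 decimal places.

Area of P5's cell: 189.5752

1. box [0,40]×[0,83]: [(0, 0) (40, 0) (40, 83) (0, 83)]
2. ⊥bis P5·P0 via (10.115,42.76): [(0, 9.908) (22.5048, 83) (0, 83)]  |A|=822.4582
3. ⊥bis P5·P1 via (11.55,61.415): [(0, 67.7574) (0, 9.908) (15.2357, 59.3911)]  |A|=440.6866
4. ⊥bis P5·P2 via (12.34,45.91): [(10.9955, 61.7195) (0, 67.7574) (0, 9.908) (12.0684, 49.1042)]  |A|=415.1906
5. ⊥bis P5·P3 via (13.7,32.17): [(10.9955, 61.7195) (0, 67.7574) (0, 20.3695) (4.3836, 24.1454) (12.0684, 49.1042)]  |A|=392.261
6. ⊥bis P5·P4 via (11.52,55.09): [(11.5626, 55.052) (0, 65.3786) (0, 20.3695) (4.3836, 24.1454) (12.0684, 49.1042)]  |A|=343.5638
7. ⊥bis P5·P6 via (5.955,47.72): [(0, 55.3329) (0, 20.3695) (4.3836, 24.1454) (10.0359, 42.503)]  |A|=205.0094
8. ⊥bis P5·P7 via (2.33,25.59): [(0, 55.3329) (0, 25.6199) (4.8186, 25.5581) (10.0359, 42.503)]  |A|=190.0845
9. ⊥bis P5·P8 via (13.07,34.98): [(0, 55.3329) (0, 25.6199) (4.0084, 25.5685) (5.2042, 26.8105) (10.0359, 42.503)]  |A|=189.5752
10. ⊥bis P5·P9 via (10.005,50.49): [(0, 55.3329) (0, 25.6199) (4.0084, 25.5685) (5.2042, 26.8105) (10.0359, 42.503)]  |A|=189.5752
11. canonical 5-gon: [(0, 55.3329) (0, 25.6199) (4.0084, 25.5685) (5.2042, 26.8105) (10.0359, 42.503)]
12. shoelace: 189.5752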